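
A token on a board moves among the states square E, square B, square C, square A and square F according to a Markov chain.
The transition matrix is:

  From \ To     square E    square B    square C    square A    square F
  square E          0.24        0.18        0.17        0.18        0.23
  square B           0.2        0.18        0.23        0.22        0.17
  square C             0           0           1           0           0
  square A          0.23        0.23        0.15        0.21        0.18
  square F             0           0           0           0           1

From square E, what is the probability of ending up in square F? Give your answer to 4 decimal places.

Let h(s) be the probability of absorption at square F starting from transient state s. Then h(square F) = 1 and h(square C) = 0. By first-step analysis:
h(square E) = 0.24·h(square E) + 0.18·h(square B) + 0.17·0 + 0.18·h(square A) + 0.23·1
h(square B) = 0.2·h(square E) + 0.18·h(square B) + 0.23·0 + 0.22·h(square A) + 0.17·1
h(square A) = 0.23·h(square E) + 0.23·h(square B) + 0.15·0 + 0.21·h(square A) + 0.18·1
Solving: h(square E) = 0.5407, h(square B) = 0.4800, h(square A) = 0.5250.
Starting from square E, the probability is 0.5407.

0.5407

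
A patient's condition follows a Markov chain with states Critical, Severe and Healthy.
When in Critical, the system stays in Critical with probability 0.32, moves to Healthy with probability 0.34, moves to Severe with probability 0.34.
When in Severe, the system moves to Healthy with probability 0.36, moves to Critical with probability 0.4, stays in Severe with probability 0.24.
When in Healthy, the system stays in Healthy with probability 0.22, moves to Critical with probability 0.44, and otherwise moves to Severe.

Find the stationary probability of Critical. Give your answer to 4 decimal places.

0.3818

Let the stationary distribution be π with π = πP and π_1 + π_2 + π_3 = 1.
π_1 = 0.32·π_1 + 0.4·π_2 + 0.44·π_3
π_2 = 0.34·π_1 + 0.24·π_2 + 0.34·π_3
Solving with the normalization constraint gives π = (0.3818, 0.3091, 0.3091).
So the stationary probability of Critical is 0.3818.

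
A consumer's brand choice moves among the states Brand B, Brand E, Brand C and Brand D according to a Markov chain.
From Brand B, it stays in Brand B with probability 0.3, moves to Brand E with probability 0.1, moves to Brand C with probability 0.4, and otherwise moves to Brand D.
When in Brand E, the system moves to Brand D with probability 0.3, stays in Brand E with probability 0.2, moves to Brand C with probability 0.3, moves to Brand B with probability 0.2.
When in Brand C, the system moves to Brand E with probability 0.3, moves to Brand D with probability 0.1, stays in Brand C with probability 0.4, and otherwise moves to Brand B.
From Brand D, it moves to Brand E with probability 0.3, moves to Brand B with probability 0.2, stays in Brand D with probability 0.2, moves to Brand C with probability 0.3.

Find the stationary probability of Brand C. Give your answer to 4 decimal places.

0.3580

Let the stationary distribution be π with π = πP and π_1 + π_2 + π_3 + π_4 = 1.
π_1 = 0.3·π_1 + 0.2·π_2 + 0.2·π_3 + 0.2·π_4
π_2 = 0.1·π_1 + 0.2·π_2 + 0.3·π_3 + 0.3·π_4
π_3 = 0.4·π_1 + 0.3·π_2 + 0.4·π_3 + 0.3·π_4
Solving with the normalization constraint gives π = (0.2222, 0.2323, 0.3580, 0.1874).
So the stationary probability of Brand C is 0.3580.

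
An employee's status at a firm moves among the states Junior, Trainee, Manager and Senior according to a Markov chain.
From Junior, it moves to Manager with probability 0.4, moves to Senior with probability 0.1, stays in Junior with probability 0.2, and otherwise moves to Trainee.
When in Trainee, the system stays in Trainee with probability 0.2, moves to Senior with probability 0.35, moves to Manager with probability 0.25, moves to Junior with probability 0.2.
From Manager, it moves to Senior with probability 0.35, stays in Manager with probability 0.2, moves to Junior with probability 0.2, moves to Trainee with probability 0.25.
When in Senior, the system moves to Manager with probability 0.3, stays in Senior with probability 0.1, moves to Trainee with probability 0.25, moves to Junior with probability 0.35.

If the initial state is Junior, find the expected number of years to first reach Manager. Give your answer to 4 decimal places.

2.9104

Let t(s) be the expected number of years to first reach Manager from state s, with t(Manager) = 0. Conditioning on the first year:
t(Junior) = 1 + 0.2·t(Junior) + 0.3·t(Trainee) + 0.1·t(Senior)
t(Trainee) = 1 + 0.2·t(Junior) + 0.2·t(Trainee) + 0.35·t(Senior)
t(Senior) = 1 + 0.35·t(Junior) + 0.25·t(Trainee) + 0.1·t(Senior)
Solving: t(Junior) = 2.9104, t(Trainee) = 3.3682, t(Senior) = 3.1785.
Expected years from Junior to Manager: 2.9104.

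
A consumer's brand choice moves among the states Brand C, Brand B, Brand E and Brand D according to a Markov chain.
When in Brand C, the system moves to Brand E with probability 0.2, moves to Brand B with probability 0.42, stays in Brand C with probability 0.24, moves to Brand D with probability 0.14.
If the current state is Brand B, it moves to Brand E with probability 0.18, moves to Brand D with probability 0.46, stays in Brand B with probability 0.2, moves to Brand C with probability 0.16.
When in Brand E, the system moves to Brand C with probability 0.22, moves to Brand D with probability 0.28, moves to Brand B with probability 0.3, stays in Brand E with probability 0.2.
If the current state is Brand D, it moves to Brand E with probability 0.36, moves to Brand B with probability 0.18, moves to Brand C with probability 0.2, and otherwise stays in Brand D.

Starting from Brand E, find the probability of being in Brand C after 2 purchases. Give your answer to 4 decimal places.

Propagate the distribution vector 2 purchases from Brand E.
After 0 purchases: (0.0000, 0.0000, 1.0000, 0.0000)
After 1 purchase: (0.2200, 0.3000, 0.2000, 0.2800)
After 2 purchases: (0.2008, 0.2628, 0.2388, 0.2976)
P(in Brand C after 2 purchases) = 0.2008

0.2008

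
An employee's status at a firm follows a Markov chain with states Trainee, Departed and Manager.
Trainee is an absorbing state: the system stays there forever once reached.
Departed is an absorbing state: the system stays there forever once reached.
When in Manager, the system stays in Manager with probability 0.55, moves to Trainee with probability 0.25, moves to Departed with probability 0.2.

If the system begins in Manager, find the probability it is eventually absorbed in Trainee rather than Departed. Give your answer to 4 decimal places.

Let h(s) be the probability of absorption at Trainee starting from transient state s. Then h(Trainee) = 1 and h(Departed) = 0. By first-step analysis:
h(Manager) = 0.25·1 + 0.2·0 + 0.55·h(Manager)
Solving: h(Manager) = 0.5556.
Starting from Manager, the probability is 0.5556.

0.5556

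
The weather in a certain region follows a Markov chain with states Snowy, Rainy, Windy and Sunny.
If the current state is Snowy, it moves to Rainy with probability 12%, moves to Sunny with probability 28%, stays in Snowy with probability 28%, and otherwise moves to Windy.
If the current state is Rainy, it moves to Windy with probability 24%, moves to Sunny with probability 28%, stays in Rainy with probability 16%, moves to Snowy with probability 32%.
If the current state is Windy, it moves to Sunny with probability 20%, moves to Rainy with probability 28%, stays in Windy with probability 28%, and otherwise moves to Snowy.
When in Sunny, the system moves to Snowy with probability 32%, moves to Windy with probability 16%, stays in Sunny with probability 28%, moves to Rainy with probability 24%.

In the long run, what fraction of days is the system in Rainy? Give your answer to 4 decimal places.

Let the stationary distribution be π with π = πP and π_1 + π_2 + π_3 + π_4 = 1.
π_1 = 0.28·π_1 + 0.32·π_2 + 0.24·π_3 + 0.32·π_4
π_2 = 0.12·π_1 + 0.16·π_2 + 0.28·π_3 + 0.24·π_4
π_3 = 0.32·π_1 + 0.24·π_2 + 0.28·π_3 + 0.16·π_4
Solving with the normalization constraint gives π = (0.2883, 0.1995, 0.2524, 0.2598).
So the stationary probability of Rainy is 0.1995.

0.1995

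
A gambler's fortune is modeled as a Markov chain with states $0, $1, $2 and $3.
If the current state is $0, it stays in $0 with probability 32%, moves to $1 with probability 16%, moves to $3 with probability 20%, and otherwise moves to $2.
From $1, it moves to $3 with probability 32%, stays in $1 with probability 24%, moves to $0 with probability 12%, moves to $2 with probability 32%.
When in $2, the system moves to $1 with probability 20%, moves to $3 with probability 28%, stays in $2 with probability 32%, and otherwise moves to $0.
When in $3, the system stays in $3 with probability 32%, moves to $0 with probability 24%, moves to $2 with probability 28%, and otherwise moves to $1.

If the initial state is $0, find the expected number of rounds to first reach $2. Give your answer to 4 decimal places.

3.2262

Let t(s) be the expected number of rounds to first reach $2 from state s, with t($2) = 0. Conditioning on the first round:
t($0) = 1 + 0.32·t($0) + 0.16·t($1) + 0.2·t($3)
t($1) = 1 + 0.12·t($0) + 0.24·t($1) + 0.32·t($3)
t($3) = 1 + 0.24·t($0) + 0.16·t($1) + 0.32·t($3)
Solving: t($0) = 3.2262, t($1) = 3.2453, t($3) = 3.3729.
Expected rounds from $0 to $2: 3.2262.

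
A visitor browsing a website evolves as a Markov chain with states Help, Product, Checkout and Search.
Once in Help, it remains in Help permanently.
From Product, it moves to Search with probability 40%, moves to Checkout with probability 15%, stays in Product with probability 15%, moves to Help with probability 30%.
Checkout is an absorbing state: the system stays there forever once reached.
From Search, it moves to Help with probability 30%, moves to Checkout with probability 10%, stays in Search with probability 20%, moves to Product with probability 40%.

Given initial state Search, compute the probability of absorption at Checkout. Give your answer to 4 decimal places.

0.2788

Let h(s) be the probability of absorption at Checkout starting from transient state s. Then h(Checkout) = 1 and h(Help) = 0. By first-step analysis:
h(Product) = 0.3·0 + 0.15·h(Product) + 0.15·1 + 0.4·h(Search)
h(Search) = 0.3·0 + 0.4·h(Product) + 0.1·1 + 0.2·h(Search)
Solving: h(Product) = 0.3077, h(Search) = 0.2788.
Starting from Search, the probability is 0.2788.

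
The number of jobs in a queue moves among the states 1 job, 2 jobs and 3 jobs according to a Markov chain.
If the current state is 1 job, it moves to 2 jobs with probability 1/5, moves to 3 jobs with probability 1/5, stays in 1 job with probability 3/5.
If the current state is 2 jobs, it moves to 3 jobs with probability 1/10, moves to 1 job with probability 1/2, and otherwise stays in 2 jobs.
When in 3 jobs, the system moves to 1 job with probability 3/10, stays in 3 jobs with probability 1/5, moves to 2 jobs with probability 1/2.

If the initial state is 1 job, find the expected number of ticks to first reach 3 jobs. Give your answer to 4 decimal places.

Let t(s) be the expected number of ticks to first reach 3 jobs from state s, with t(3 jobs) = 0. Conditioning on the first tick:
t(1 job) = 1 + 0.6·t(1 job) + 0.2·t(2 jobs)
t(2 jobs) = 1 + 0.5·t(1 job) + 0.4·t(2 jobs)
Solving: t(1 job) = 5.7143, t(2 jobs) = 6.4286.
Expected ticks from 1 job to 3 jobs: 5.7143.

5.7143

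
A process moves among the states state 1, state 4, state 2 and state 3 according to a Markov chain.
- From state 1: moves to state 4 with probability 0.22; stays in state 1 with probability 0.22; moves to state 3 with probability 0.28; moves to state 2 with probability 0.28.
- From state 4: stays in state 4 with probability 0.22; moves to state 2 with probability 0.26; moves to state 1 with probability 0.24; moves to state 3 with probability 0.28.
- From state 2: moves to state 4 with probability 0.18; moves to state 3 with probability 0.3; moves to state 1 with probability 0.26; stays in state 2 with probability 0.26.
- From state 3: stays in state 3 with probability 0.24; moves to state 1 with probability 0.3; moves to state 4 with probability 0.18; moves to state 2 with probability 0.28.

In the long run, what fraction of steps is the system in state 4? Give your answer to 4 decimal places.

0.1982

Let the stationary distribution be π with π = πP and π_1 + π_2 + π_3 + π_4 = 1.
π_1 = 0.22·π_1 + 0.24·π_2 + 0.26·π_3 + 0.3·π_4
π_2 = 0.22·π_1 + 0.22·π_2 + 0.18·π_3 + 0.18·π_4
π_3 = 0.28·π_1 + 0.26·π_2 + 0.26·π_3 + 0.28·π_4
Solving with the normalization constraint gives π = (0.2567, 0.1982, 0.2706, 0.2744).
So the stationary probability of state 4 is 0.1982.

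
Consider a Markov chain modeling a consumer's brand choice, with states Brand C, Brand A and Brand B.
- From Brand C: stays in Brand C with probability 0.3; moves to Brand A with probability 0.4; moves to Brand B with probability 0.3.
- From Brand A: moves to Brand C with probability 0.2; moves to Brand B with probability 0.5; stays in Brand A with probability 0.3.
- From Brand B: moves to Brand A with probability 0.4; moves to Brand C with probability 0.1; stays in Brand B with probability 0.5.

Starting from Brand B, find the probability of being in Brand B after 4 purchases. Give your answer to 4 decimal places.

0.4664

Propagate the distribution vector 4 purchases from Brand B.
After 0 purchases: (0.0000, 0.0000, 1.0000)
After 1 purchase: (0.1000, 0.4000, 0.5000)
After 2 purchases: (0.1600, 0.3600, 0.4800)
After 3 purchases: (0.1680, 0.3640, 0.4680)
After 4 purchases: (0.1700, 0.3636, 0.4664)
P(in Brand B after 4 purchases) = 0.4664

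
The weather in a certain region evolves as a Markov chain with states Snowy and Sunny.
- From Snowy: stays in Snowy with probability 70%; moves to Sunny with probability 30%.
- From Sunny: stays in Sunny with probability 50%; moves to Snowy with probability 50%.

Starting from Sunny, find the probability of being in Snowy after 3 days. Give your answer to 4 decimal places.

0.6200

Propagate the distribution vector 3 days from Sunny.
After 0 days: (0.0000, 1.0000)
After 1 day: (0.5000, 0.5000)
After 2 days: (0.6000, 0.4000)
After 3 days: (0.6200, 0.3800)
P(in Snowy after 3 days) = 0.6200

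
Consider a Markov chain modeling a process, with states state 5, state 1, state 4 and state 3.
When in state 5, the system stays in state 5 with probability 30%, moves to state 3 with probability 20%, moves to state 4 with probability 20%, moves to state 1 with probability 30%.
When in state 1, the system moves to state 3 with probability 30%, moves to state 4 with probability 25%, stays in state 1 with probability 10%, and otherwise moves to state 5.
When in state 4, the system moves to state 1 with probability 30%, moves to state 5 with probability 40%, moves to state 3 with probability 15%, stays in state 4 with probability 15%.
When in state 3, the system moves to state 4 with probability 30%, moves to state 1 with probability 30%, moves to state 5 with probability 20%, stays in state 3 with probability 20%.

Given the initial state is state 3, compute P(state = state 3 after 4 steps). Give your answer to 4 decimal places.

0.2141

Propagate the distribution vector 4 steps from state 3.
After 0 steps: (0.0000, 0.0000, 0.0000, 1.0000)
After 1 step: (0.2000, 0.3000, 0.3000, 0.2000)
After 2 steps: (0.3250, 0.2400, 0.2200, 0.2150)
After 3 steps: (0.3125, 0.2520, 0.2225, 0.2130)
After 4 steps: (0.3136, 0.2496, 0.2228, 0.2141)
P(in state 3 after 4 steps) = 0.2141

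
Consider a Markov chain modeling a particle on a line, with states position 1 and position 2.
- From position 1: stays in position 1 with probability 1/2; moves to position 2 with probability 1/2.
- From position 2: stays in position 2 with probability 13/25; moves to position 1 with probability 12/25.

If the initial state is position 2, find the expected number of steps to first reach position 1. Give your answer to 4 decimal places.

Let t(s) be the expected number of steps to first reach position 1 from state s, with t(position 1) = 0. Conditioning on the first step:
t(position 2) = 1 + 0.52·t(position 2)
Solving: t(position 2) = 2.0833.
Expected steps from position 2 to position 1: 2.0833.

2.0833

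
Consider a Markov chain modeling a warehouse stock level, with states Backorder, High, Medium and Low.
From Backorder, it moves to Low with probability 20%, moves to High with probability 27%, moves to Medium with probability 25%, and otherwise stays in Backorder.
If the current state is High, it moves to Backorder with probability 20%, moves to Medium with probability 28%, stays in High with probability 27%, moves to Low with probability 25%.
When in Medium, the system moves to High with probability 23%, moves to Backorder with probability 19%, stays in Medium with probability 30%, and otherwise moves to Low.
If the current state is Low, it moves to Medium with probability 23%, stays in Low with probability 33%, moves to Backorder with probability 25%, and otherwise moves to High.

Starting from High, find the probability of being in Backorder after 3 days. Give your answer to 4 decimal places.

Propagate the distribution vector 3 days from High.
After 0 days: (0.0000, 1.0000, 0.0000, 0.0000)
After 1 day: (0.2000, 0.2700, 0.2800, 0.2500)
After 2 days: (0.2257, 0.2388, 0.2671, 0.2684)
After 3 days: (0.2288, 0.2378, 0.2652, 0.2682)
P(in Backorder after 3 days) = 0.2288

0.2288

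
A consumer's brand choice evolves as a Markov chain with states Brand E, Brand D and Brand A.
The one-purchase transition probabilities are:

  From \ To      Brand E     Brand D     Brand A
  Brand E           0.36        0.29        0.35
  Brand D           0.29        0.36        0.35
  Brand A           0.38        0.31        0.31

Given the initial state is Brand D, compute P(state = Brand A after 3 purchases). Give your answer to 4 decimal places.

Propagate the distribution vector 3 purchases from Brand D.
After 0 purchases: (0.0000, 1.0000, 0.0000)
After 1 purchase: (0.2900, 0.3600, 0.3500)
After 2 purchases: (0.3418, 0.3222, 0.3360)
After 3 purchases: (0.3442, 0.3193, 0.3366)
P(in Brand A after 3 purchases) = 0.3366

0.3366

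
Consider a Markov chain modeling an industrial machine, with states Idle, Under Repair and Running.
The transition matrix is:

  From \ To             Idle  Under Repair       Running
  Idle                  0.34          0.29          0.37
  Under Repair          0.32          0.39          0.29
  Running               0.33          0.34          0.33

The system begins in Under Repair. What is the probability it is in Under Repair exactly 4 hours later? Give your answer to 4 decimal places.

0.3405

Propagate the distribution vector 4 hours from Under Repair.
After 0 hours: (0.0000, 1.0000, 0.0000)
After 1 hour: (0.3200, 0.3900, 0.2900)
After 2 hours: (0.3293, 0.3435, 0.3272)
After 3 hours: (0.3299, 0.3407, 0.3294)
After 4 hours: (0.3299, 0.3405, 0.3296)
P(in Under Repair after 4 hours) = 0.3405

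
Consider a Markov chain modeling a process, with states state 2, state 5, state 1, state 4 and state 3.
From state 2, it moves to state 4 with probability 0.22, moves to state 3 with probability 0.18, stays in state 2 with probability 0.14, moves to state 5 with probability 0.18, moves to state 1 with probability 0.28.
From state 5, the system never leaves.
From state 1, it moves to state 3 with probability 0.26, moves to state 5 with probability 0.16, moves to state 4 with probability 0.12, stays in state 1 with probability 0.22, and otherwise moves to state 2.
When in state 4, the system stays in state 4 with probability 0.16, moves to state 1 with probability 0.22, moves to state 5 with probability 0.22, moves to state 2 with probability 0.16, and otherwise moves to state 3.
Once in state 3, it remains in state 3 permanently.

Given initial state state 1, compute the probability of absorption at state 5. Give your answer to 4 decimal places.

Let h(s) be the probability of absorption at state 5 starting from transient state s. Then h(state 5) = 1 and h(state 3) = 0. By first-step analysis:
h(state 2) = 0.14·h(state 2) + 0.18·1 + 0.28·h(state 1) + 0.22·h(state 4) + 0.18·0
h(state 1) = 0.24·h(state 2) + 0.16·1 + 0.22·h(state 1) + 0.12·h(state 4) + 0.26·0
h(state 4) = 0.16·h(state 2) + 0.22·1 + 0.22·h(state 1) + 0.16·h(state 4) + 0.24·0
Solving: h(state 2) = 0.4631, h(state 1) = 0.4183, h(state 4) = 0.4597.
Starting from state 1, the probability is 0.4183.

0.4183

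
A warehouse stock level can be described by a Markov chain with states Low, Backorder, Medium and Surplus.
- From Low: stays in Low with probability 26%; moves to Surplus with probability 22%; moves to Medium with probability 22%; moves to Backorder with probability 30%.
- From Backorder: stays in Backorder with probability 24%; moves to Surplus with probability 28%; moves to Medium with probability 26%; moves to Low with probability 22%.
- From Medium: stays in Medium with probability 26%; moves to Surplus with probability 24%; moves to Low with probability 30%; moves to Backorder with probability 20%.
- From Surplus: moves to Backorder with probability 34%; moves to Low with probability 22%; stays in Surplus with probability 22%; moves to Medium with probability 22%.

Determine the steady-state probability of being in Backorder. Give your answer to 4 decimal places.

0.2694

Let the stationary distribution be π with π = πP and π_1 + π_2 + π_3 + π_4 = 1.
π_1 = 0.26·π_1 + 0.22·π_2 + 0.3·π_3 + 0.22·π_4
π_2 = 0.3·π_1 + 0.24·π_2 + 0.2·π_3 + 0.34·π_4
π_3 = 0.22·π_1 + 0.26·π_2 + 0.26·π_3 + 0.22·π_4
Solving with the normalization constraint gives π = (0.2492, 0.2694, 0.2404, 0.2410).
So the stationary probability of Backorder is 0.2694.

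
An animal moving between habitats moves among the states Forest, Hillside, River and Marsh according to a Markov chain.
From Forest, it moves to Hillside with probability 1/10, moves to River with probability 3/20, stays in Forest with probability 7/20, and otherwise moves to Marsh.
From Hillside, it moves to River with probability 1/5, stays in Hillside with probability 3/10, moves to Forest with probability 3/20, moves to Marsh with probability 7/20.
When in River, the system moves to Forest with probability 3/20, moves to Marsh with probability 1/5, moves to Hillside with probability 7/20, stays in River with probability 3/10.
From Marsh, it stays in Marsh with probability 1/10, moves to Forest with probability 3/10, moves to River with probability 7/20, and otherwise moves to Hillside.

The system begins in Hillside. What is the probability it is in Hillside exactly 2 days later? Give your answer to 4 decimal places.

Propagate the distribution vector 2 days from Hillside.
After 0 days: (0.0000, 1.0000, 0.0000, 0.0000)
After 1 day: (0.1500, 0.3000, 0.2000, 0.3500)
After 2 days: (0.2325, 0.2625, 0.2650, 0.2400)
P(in Hillside after 2 days) = 0.2625

0.2625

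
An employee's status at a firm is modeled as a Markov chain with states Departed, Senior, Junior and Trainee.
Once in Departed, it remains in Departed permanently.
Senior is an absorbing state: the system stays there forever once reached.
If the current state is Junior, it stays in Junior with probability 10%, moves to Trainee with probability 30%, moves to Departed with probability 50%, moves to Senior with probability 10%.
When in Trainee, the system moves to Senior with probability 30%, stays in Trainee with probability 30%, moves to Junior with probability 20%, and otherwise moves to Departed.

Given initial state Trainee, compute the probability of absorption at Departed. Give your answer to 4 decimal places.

Let h(s) be the probability of absorption at Departed starting from transient state s. Then h(Departed) = 1 and h(Senior) = 0. By first-step analysis:
h(Junior) = 0.5·1 + 0.1·0 + 0.1·h(Junior) + 0.3·h(Trainee)
h(Trainee) = 0.2·1 + 0.3·0 + 0.2·h(Junior) + 0.3·h(Trainee)
Solving: h(Junior) = 0.7193, h(Trainee) = 0.4912.
Starting from Trainee, the probability is 0.4912.

0.4912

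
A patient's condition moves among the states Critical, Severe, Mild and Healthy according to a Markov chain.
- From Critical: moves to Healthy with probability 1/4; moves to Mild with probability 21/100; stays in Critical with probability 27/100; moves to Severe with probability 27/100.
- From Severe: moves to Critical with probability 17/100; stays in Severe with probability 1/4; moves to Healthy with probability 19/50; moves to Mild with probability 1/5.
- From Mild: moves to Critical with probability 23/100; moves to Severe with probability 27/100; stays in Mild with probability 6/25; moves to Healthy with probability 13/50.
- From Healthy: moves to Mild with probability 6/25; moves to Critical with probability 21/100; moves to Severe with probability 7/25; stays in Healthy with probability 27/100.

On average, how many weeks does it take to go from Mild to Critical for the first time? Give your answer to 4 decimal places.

Let t(s) be the expected number of weeks to first reach Critical from state s, with t(Critical) = 0. Conditioning on the first week:
t(Severe) = 1 + 0.25·t(Severe) + 0.2·t(Mild) + 0.38·t(Healthy)
t(Mild) = 1 + 0.27·t(Severe) + 0.24·t(Mild) + 0.26·t(Healthy)
t(Healthy) = 1 + 0.28·t(Severe) + 0.24·t(Mild) + 0.27·t(Healthy)
Solving: t(Severe) = 5.1012, t(Mild) = 4.8067, t(Healthy) = 4.9068.
Expected weeks from Mild to Critical: 4.8067.

4.8067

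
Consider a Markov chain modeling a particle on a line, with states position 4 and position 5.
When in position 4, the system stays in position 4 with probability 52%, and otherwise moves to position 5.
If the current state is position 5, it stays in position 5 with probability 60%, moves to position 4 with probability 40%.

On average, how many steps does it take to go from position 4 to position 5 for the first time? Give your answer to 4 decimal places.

Let t(s) be the expected number of steps to first reach position 5 from state s, with t(position 5) = 0. Conditioning on the first step:
t(position 4) = 1 + 0.52·t(position 4)
Solving: t(position 4) = 2.0833.
Expected steps from position 4 to position 5: 2.0833.

2.0833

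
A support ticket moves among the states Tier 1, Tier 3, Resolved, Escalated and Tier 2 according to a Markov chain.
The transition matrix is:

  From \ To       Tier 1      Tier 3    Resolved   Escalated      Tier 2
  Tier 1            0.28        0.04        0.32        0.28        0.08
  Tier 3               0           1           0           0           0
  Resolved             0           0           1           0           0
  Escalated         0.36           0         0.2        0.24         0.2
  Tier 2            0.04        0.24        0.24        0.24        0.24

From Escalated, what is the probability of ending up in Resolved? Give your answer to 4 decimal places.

0.8201

Let h(s) be the probability of absorption at Resolved starting from transient state s. Then h(Resolved) = 1 and h(Tier 3) = 0. By first-step analysis:
h(Tier 1) = 0.28·h(Tier 1) + 0.04·0 + 0.32·1 + 0.28·h(Escalated) + 0.08·h(Tier 2)
h(Escalated) = 0.36·h(Tier 1) + 0.2·1 + 0.24·h(Escalated) + 0.2·h(Tier 2)
h(Tier 2) = 0.04·h(Tier 1) + 0.24·0 + 0.24·1 + 0.24·h(Escalated) + 0.24·h(Tier 2)
Solving: h(Tier 1) = 0.8321, h(Escalated) = 0.8201, h(Tier 2) = 0.6186.
Starting from Escalated, the probability is 0.8201.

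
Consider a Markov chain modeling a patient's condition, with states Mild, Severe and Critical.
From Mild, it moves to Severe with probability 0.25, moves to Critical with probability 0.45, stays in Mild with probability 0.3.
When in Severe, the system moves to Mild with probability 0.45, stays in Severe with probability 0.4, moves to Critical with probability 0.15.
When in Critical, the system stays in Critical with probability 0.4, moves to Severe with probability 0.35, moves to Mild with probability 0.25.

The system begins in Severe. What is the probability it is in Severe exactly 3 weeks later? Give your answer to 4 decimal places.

Propagate the distribution vector 3 weeks from Severe.
After 0 weeks: (0.0000, 1.0000, 0.0000)
After 1 week: (0.4500, 0.4000, 0.1500)
After 2 weeks: (0.3525, 0.3250, 0.3225)
After 3 weeks: (0.3326, 0.3310, 0.3364)
P(in Severe after 3 weeks) = 0.3310

0.3310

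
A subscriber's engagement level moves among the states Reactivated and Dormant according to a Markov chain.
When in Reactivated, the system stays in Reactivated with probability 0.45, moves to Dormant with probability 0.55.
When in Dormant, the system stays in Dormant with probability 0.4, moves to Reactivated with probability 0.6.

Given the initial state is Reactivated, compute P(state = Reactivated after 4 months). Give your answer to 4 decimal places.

Propagate the distribution vector 4 months from Reactivated.
After 0 months: (1.0000, 0.0000)
After 1 month: (0.4500, 0.5500)
After 2 months: (0.5325, 0.4675)
After 3 months: (0.5201, 0.4799)
After 4 months: (0.5220, 0.4780)
P(in Reactivated after 4 months) = 0.5220

0.5220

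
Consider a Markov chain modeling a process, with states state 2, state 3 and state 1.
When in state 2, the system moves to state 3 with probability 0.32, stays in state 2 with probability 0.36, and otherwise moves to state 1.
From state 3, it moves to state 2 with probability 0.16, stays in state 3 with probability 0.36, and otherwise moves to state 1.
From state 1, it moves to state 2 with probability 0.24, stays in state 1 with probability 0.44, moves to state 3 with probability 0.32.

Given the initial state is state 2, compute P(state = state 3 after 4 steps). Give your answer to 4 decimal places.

0.3333

Propagate the distribution vector 4 steps from state 2.
After 0 steps: (1.0000, 0.0000, 0.0000)
After 1 step: (0.3600, 0.3200, 0.3200)
After 2 steps: (0.2576, 0.3328, 0.4096)
After 3 steps: (0.2443, 0.3333, 0.4224)
After 4 steps: (0.2426, 0.3333, 0.4240)
P(in state 3 after 4 steps) = 0.3333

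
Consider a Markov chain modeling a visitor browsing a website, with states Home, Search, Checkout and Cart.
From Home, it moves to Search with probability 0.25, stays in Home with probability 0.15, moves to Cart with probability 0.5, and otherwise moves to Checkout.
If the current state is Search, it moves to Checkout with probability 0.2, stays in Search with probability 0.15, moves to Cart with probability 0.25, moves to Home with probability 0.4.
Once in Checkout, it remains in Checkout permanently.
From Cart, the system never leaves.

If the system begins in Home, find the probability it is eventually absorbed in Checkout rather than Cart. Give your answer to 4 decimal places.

Let h(s) be the probability of absorption at Checkout starting from transient state s. Then h(Checkout) = 1 and h(Cart) = 0. By first-step analysis:
h(Home) = 0.15·h(Home) + 0.25·h(Search) + 0.1·1 + 0.5·0
h(Search) = 0.4·h(Home) + 0.15·h(Search) + 0.2·1 + 0.25·0
Solving: h(Home) = 0.2169, h(Search) = 0.3373.
Starting from Home, the probability is 0.2169.

0.2169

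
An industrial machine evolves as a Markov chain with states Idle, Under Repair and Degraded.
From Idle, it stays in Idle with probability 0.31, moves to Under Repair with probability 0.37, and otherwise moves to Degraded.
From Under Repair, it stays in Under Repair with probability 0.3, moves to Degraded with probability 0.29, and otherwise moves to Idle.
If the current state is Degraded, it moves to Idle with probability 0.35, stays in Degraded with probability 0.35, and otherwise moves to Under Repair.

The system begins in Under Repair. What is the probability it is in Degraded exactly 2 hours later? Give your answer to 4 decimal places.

0.3197

Sum over the intermediate state after 1 hour:
P = P(Under Repair→Idle)·P(Idle→Degraded) + P(Under Repair→Under Repair)·P(Under Repair→Degraded) + P(Under Repair→Degraded)·P(Degraded→Degraded)
  = 0.41×0.32 + 0.3×0.29 + 0.29×0.35
  = 0.1312 + 0.0870 + 0.1015 = 0.3197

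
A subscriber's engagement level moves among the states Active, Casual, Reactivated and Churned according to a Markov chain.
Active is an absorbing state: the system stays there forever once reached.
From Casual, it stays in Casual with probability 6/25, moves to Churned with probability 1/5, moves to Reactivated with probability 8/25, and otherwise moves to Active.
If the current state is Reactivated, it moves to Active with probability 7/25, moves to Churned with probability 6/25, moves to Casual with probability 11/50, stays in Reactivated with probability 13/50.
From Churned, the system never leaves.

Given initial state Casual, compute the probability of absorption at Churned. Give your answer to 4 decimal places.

Let h(s) be the probability of absorption at Churned starting from transient state s. Then h(Churned) = 1 and h(Active) = 0. By first-step analysis:
h(Casual) = 0.24·0 + 0.24·h(Casual) + 0.32·h(Reactivated) + 0.2·1
h(Reactivated) = 0.28·0 + 0.22·h(Casual) + 0.26·h(Reactivated) + 0.24·1
Solving: h(Casual) = 0.4569, h(Reactivated) = 0.4602.
Starting from Casual, the probability is 0.4569.

0.4569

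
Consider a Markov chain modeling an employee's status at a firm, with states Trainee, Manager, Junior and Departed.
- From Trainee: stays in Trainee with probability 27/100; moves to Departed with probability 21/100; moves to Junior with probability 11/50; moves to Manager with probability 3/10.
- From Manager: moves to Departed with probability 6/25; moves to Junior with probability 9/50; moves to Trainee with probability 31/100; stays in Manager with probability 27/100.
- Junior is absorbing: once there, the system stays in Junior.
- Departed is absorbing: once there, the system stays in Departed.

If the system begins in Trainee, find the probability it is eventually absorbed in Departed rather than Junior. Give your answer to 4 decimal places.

Let h(s) be the probability of absorption at Departed starting from transient state s. Then h(Departed) = 1 and h(Junior) = 0. By first-step analysis:
h(Trainee) = 0.27·h(Trainee) + 0.3·h(Manager) + 0.22·0 + 0.21·1
h(Manager) = 0.31·h(Trainee) + 0.27·h(Manager) + 0.18·0 + 0.24·1
Solving: h(Trainee) = 0.5122, h(Manager) = 0.5463.
Starting from Trainee, the probability is 0.5122.

0.5122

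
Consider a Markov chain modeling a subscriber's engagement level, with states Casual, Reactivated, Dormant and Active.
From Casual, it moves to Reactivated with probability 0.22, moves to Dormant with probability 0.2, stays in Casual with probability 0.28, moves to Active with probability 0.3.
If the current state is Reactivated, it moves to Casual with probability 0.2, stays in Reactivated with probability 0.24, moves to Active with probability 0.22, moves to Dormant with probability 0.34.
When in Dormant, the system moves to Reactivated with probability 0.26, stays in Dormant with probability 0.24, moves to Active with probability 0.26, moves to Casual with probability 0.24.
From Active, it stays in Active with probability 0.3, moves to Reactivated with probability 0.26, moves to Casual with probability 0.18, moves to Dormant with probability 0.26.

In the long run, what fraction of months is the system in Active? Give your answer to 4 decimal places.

0.2699

Let the stationary distribution be π with π = πP and π_1 + π_2 + π_3 + π_4 = 1.
π_1 = 0.28·π_1 + 0.2·π_2 + 0.24·π_3 + 0.18·π_4
π_2 = 0.22·π_1 + 0.24·π_2 + 0.26·π_3 + 0.26·π_4
π_3 = 0.2·π_1 + 0.34·π_2 + 0.24·π_3 + 0.26·π_4
Solving with the normalization constraint gives π = (0.2229, 0.2462, 0.2611, 0.2699).
So the stationary probability of Active is 0.2699.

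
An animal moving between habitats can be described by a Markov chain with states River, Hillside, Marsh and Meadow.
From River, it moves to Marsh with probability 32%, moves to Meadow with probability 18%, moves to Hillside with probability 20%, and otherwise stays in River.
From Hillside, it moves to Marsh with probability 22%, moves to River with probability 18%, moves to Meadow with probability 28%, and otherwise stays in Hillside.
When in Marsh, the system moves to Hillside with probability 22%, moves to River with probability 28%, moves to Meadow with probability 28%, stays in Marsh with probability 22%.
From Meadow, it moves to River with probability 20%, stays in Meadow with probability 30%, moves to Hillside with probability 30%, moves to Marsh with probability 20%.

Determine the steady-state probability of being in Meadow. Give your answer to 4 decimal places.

0.2615

Let the stationary distribution be π with π = πP and π_1 + π_2 + π_3 + π_4 = 1.
π_1 = 0.3·π_1 + 0.18·π_2 + 0.28·π_3 + 0.2·π_4
π_2 = 0.2·π_1 + 0.32·π_2 + 0.22·π_3 + 0.3·π_4
π_3 = 0.32·π_1 + 0.22·π_2 + 0.22·π_3 + 0.2·π_4
Solving with the normalization constraint gives π = (0.2376, 0.2624, 0.2385, 0.2615).
So the stationary probability of Meadow is 0.2615.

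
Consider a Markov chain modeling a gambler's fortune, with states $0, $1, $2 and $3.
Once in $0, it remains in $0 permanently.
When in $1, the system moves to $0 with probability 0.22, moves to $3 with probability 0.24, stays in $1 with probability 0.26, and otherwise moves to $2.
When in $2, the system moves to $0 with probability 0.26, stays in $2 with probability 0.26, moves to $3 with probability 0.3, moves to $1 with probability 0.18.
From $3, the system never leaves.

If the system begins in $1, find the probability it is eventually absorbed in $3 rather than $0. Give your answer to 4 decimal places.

0.5261

Let h(s) be the probability of absorption at $3 starting from transient state s. Then h($3) = 1 and h($0) = 0. By first-step analysis:
h($1) = 0.22·0 + 0.26·h($1) + 0.28·h($2) + 0.24·1
h($2) = 0.26·0 + 0.18·h($1) + 0.26·h($2) + 0.3·1
Solving: h($1) = 0.5261, h($2) = 0.5334.
Starting from $1, the probability is 0.5261.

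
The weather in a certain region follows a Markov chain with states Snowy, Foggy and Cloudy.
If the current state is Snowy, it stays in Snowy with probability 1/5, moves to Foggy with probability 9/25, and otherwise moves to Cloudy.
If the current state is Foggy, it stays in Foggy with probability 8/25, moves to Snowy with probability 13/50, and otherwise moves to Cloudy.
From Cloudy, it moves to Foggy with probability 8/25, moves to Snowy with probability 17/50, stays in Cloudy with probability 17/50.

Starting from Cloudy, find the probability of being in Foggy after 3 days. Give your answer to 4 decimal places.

Propagate the distribution vector 3 days from Cloudy.
After 0 days: (0.0000, 0.0000, 1.0000)
After 1 day: (0.3400, 0.3200, 0.3400)
After 2 days: (0.2668, 0.3336, 0.3996)
After 3 days: (0.2760, 0.3307, 0.3934)
P(in Foggy after 3 days) = 0.3307

0.3307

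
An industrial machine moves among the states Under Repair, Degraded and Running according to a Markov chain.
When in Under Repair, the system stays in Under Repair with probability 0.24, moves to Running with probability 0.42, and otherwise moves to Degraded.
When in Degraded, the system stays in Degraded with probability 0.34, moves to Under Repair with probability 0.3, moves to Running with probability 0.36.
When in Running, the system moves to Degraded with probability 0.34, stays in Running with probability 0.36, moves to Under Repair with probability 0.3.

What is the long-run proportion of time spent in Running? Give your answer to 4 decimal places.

Let the stationary distribution be π with π = πP and π_1 + π_2 + π_3 = 1.
π_1 = 0.24·π_1 + 0.3·π_2 + 0.3·π_3
π_2 = 0.34·π_1 + 0.34·π_2 + 0.34·π_3
Solving with the normalization constraint gives π = (0.2830, 0.3400, 0.3770).
So the stationary probability of Running is 0.3770.

0.3770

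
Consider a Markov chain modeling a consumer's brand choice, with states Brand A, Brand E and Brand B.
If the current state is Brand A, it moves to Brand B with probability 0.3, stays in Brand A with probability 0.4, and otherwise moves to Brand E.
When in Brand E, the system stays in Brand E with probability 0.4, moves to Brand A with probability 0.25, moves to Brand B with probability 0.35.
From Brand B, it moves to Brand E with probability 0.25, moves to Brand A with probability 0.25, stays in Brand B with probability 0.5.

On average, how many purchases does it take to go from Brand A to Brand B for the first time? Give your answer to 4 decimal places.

3.1579

Let t(s) be the expected number of purchases to first reach Brand B from state s, with t(Brand B) = 0. Conditioning on the first purchase:
t(Brand A) = 1 + 0.4·t(Brand A) + 0.3·t(Brand E)
t(Brand E) = 1 + 0.25·t(Brand A) + 0.4·t(Brand E)
Solving: t(Brand A) = 3.1579, t(Brand E) = 2.9825.
Expected purchases from Brand A to Brand B: 3.1579.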